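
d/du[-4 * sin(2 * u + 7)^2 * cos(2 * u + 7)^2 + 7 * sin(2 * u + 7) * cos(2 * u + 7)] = -4*sin(8*u + 28) + 14*cos(4*u + 14)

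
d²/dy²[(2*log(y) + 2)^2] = -8*log(y)/y^2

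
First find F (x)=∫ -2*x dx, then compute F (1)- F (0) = -1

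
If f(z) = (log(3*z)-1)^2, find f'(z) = (2*log(z) - 2 + 2*log(3))/z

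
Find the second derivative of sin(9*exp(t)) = 9*(-9*exp(t)*sin(9*exp(t)) + cos(9*exp(t)))*exp(t)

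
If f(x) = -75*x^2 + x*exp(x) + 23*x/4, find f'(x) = x*exp(x) - 150*x + exp(x) + 23/4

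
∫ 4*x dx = 2*x^2 + C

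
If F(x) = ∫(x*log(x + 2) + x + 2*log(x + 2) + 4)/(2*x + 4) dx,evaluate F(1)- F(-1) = 5*log(3)/2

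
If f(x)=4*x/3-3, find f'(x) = 4/3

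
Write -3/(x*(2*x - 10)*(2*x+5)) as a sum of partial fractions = -2/(25*(2*x + 5)) - 1/(50*(x - 5)) + 3/(50*x)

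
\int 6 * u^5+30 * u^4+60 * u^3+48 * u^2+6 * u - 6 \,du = u^6 + 6*u^5 + 15*u^4 + 16*u^3 + 3*u^2 - 6*u + C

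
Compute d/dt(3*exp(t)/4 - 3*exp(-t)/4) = (3*exp(2*t) + 3)*exp(-t)/4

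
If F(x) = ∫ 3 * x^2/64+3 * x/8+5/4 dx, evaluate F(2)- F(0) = 27/8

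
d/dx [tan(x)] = cos(x)^(-2)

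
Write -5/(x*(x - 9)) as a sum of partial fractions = -5/(9*(x - 9)) + 5/(9*x)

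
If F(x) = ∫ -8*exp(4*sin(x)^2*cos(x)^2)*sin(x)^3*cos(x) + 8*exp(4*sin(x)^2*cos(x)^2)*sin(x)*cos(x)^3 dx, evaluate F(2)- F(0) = -1 + exp((1 - cos(8))/2)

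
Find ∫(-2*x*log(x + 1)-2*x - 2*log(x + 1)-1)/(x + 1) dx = -(2*x + 1)*log(x + 1) + C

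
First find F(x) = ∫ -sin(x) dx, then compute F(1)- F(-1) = 0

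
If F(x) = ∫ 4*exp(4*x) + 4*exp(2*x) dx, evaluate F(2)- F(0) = -4 + (1 + exp(4))^2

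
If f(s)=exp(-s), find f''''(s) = exp(-s)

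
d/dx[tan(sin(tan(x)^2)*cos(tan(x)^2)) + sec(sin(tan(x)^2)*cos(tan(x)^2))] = 4*(1 - sin(sin(1 - 1/cos(x)^2)*cos(1 - 1/cos(x)^2)))*sin(x)*sin(-1 + pi/4 + cos(x)^(-2))*cos(-1 + pi/4 + cos(x)^(-2))/(cos(x)^3*cos(sin(1 - 1/cos(x)^2)*cos(1 - 1/cos(x)^2))^2)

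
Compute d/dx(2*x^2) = 4*x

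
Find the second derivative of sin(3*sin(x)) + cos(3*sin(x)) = -3*sqrt(2)*(sin(x)*cos(3*sin(x) + pi/4) + 3*sin(3*sin(x) + pi/4)*cos(x)^2)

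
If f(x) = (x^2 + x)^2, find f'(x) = 4*x^3 + 6*x^2 + 2*x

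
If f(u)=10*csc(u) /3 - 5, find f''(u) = 10*(-1 + 2/sin(u)^2)/(3*sin(u))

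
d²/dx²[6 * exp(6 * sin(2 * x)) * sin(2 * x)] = 24*(36*(1 - cos(2*x))^2*sin(2*x) + 18*(1 - cos(2*x))^2 - 37*sin(2*x) + 36*sin(4*x) + 36*cos(2*x) - 24)*exp(6*sin(2*x))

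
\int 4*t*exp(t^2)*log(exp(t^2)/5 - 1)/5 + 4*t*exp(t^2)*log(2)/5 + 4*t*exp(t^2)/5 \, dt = 2*(exp(t^2) - 5)*log(2*exp(t^2)/5 - 2)/5 + C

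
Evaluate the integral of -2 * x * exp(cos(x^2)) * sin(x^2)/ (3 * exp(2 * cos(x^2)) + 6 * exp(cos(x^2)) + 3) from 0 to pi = -E/(3*(1 + E)) + 1/(3*(1 + exp(-cos(pi^2))))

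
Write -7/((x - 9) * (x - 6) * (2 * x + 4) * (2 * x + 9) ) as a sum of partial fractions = 4/(405*(2*x + 9)) - 7/(880*(x + 2)) + 1/(144*(x - 6)) - 7/(1782*(x - 9))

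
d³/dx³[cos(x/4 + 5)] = sin(x/4 + 5)/64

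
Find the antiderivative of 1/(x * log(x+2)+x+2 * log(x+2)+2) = log(log(x + 2) + 1) + C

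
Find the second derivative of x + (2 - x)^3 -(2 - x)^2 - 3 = 10 - 6*x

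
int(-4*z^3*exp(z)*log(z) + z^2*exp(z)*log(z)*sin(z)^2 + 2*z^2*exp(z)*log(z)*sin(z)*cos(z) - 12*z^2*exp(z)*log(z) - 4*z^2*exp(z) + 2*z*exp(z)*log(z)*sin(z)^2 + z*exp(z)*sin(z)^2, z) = z^2*(-4*z + sin(z)^2)*exp(z)*log(z) + C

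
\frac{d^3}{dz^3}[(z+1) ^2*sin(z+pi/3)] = -z^2*cos(z + pi/3) - 6*z*sin(z + pi/3) - 2*z*cos(z + pi/3) - 6*sin(z + pi/3) + 5*cos(z + pi/3)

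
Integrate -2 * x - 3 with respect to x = -x^2 - 3*x + C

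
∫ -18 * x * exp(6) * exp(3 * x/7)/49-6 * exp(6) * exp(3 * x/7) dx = 6*(-x - 14)*exp(3*x/7 + 6)/7 + C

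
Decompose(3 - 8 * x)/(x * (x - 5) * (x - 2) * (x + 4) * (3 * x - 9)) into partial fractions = 5/(648*(x + 4)) - 13/(108*(x - 2)) + 1/(6*(x - 3)) - 37/(810*(x - 5)) - 1/(120*x)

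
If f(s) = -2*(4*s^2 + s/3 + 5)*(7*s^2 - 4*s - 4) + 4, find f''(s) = -672*s^2 + 164*s - 212/3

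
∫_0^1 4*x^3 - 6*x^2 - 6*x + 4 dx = 0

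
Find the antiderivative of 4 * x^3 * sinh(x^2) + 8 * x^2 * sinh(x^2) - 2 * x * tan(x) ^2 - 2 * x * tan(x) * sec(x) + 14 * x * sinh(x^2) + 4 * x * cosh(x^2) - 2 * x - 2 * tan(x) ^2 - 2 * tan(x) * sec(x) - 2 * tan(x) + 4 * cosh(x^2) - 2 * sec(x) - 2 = -(2*x + 2)*(tan(x) + sec(x)) + (2*x^2 + 4*x + 7)*cosh(x^2) + C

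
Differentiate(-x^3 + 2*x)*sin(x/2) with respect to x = -x^3*cos(x/2)/2 - 3*x^2*sin(x/2) + x*cos(x/2) + 2*sin(x/2)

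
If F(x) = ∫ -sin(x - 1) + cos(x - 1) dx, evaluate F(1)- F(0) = -cos(1) + sin(1) + 1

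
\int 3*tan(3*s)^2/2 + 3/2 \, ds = tan(3*s)/2 + C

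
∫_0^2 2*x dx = 4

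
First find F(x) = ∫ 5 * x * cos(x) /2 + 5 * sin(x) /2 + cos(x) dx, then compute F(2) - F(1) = -7*sin(1)/2 + 6*sin(2)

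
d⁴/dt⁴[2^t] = 2^t*log(2)^4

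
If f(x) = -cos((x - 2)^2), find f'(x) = 2*(x - 2)*sin(x^2 - 4*x + 4)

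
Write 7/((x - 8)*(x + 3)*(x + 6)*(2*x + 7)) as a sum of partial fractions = 56/(115*(2*x + 7)) - 1/(30*(x + 6)) - 7/(33*(x + 3)) + 1/(506*(x - 8))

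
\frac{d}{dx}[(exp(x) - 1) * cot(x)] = exp(x)/tan(x) - exp(x)/sin(x)^2 + sin(x)^(-2)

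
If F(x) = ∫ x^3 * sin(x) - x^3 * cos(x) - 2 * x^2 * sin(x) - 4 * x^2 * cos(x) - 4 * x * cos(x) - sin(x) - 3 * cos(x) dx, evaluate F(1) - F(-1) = -4*sin(1) - 6*cos(1)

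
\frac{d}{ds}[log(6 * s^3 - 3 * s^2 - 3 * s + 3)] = (6*s^2 - 2*s - 1)/(2*s^3 - s^2 - s + 1)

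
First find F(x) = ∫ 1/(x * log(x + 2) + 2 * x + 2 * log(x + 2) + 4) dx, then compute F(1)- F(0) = -log(log(2) + 2) + log(log(3) + 2)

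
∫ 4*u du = 2*u^2 + C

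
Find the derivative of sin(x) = cos(x)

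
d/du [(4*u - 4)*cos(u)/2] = -2*u*sin(u) + 2*sin(u) + 2*cos(u)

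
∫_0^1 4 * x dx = 2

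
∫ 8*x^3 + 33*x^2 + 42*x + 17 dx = 2*x^4 + 11*x^3 + 21*x^2 + 17*x + C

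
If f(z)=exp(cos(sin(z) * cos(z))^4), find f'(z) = E*(sin(2*z - 2*sin(2*z)) + 2*sin(2*z - sin(2*z)) - 2*sin(2*z + sin(2*z)) - sin(2*z + 2*sin(2*z)))*exp((1 - cos(sin(2*z)))^2/4)*exp(cos(sin(2*z)) - 1)/4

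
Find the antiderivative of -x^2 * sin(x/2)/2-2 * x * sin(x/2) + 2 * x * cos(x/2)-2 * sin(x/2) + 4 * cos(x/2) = (x + 2)^2*cos(x/2) + C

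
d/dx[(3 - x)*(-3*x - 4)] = 6*x - 5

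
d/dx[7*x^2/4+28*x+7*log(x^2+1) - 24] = (7*x^3 + 56*x^2 + 35*x + 56)/(2*x^2 + 2)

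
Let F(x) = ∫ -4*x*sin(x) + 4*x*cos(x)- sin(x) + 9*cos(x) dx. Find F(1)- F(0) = -5 + 9*cos(1) + 9*sin(1)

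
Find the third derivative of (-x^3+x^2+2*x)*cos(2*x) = -8*x^3*sin(2*x) + 8*x^2*sin(2*x) + 36*x^2*cos(2*x) + 52*x*sin(2*x) - 24*x*cos(2*x) - 12*sin(2*x) - 30*cos(2*x)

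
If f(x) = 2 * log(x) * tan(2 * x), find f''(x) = (16*x^2*log(x)*sin(2*x)/cos(2*x)^3 + 8*x/cos(2*x)^2 - 2*tan(2*x))/x^2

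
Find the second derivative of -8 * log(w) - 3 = 8/w^2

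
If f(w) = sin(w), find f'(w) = cos(w)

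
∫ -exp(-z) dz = exp(-z) + C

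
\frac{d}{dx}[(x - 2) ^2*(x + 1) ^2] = 4*x^3 - 6*x^2 - 6*x + 4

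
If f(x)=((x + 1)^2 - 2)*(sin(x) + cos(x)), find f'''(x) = x^2*sin(x) - x^2*cos(x) - 4*x*sin(x) - 8*x*cos(x) - 13*sin(x) + cos(x)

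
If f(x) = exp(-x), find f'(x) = -exp(-x)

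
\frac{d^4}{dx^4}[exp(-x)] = exp(-x)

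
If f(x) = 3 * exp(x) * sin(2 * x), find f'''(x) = -3*(11*sin(2*x) + 2*cos(2*x))*exp(x)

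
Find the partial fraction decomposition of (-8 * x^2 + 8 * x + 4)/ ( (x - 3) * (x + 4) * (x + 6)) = -166/(9*(x + 6)) + 78/(7*(x + 4)) - 44/(63*(x - 3))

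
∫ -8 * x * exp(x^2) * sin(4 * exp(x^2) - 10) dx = cos(4*exp(x^2) - 10) + C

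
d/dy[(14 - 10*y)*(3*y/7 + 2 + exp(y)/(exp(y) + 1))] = (-60*y*exp(2*y) - 190*y*exp(y) - 60*y - 168*exp(2*y) - 168*exp(y) - 98)/(7*exp(2*y) + 14*exp(y) + 7)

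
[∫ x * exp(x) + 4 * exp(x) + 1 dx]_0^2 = -1 + 5*exp(2)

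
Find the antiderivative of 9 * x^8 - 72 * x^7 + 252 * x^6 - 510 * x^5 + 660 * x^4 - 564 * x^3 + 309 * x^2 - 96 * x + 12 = x^9 - 9*x^8 + 36*x^7 - 85*x^6 + 132*x^5 - 141*x^4 + 103*x^3 - 48*x^2 + 12*x + C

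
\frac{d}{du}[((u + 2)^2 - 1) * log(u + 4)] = (2*u^2*log(u + 4) + u^2 + 12*u*log(u + 4) + 4*u + 16*log(u + 4) + 3)/(u + 4)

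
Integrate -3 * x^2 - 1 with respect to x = -x^3 - x + C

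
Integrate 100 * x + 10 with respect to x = 50*x^2 + 10*x + C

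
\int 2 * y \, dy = y^2 + C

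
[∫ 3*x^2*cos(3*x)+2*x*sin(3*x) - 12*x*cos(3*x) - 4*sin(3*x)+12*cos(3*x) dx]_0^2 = 0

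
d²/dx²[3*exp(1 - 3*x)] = 27*exp(1 - 3*x)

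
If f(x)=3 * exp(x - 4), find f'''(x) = 3*exp(x - 4)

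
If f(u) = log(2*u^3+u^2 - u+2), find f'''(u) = (48*u^6 + 48*u^5 + 48*u^4 - 344*u^3 - 162*u^2 + 6*u + 58)/(8*u^9 + 12*u^8 - 6*u^7 + 13*u^6 + 27*u^5 - 15*u^4 + 11*u^3 + 18*u^2 - 12*u + 8)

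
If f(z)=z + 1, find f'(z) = 1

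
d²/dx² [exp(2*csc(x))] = 2*(-1 + 2/sin(x)^2 + 2*cos(x)^2/sin(x)^3)*exp(2/sin(x))/sin(x)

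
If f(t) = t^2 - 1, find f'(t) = 2*t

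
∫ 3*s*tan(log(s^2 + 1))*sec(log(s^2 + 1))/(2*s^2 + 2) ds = 3*sec(log(s^2 + 1))/4 + C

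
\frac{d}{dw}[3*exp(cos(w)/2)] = -3*exp(cos(w)/2)*sin(w)/2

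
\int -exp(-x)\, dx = exp(-x) + C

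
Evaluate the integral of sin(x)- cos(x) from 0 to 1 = -sin(1) - cos(1) + 1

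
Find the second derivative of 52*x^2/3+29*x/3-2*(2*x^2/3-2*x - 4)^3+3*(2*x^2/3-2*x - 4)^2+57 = -160*x^4/9 + 320*x^3/3 - 48*x^2 - 336*x + 272/3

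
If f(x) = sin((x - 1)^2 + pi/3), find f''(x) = -4*x^2*sin(x^2 - 2*x + 1 + pi/3) + 8*x*sin(x^2 - 2*x + 1 + pi/3) - 4*sin(x^2 - 2*x + 1 + pi/3) + 2*cos(x^2 - 2*x + 1 + pi/3)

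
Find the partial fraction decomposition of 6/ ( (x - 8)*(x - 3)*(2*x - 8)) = 3/(5*(x - 3)) - 3/(4*(x - 4)) + 3/(20*(x - 8))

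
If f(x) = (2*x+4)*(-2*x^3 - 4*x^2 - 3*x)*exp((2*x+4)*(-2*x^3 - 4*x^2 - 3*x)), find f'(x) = (64*x^7 + 448*x^6 + 1296*x^5 + 2000*x^4 + 1720*x^3 + 744*x^2 + 100*x - 12)*exp(-4*x^4 - 16*x^3 - 22*x^2 - 12*x)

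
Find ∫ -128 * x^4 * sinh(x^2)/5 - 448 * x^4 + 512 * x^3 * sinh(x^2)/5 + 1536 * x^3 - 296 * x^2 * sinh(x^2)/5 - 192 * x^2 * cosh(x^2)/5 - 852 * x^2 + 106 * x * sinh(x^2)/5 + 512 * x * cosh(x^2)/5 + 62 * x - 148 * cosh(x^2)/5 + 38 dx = (12*x - 8*(2*x - 1)^3/5 + 8*(2*x - 1)^2 + 1)*(7*x^2 - 2*x + cosh(x^2) - 2) + C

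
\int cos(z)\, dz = sin(z) + C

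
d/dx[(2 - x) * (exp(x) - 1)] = -x*exp(x) + exp(x) + 1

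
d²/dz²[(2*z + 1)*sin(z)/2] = -z*sin(z) - sin(z)/2 + 2*cos(z)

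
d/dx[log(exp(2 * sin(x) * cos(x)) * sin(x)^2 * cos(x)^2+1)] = (4*sin(4*x) + cos(2*x) - cos(6*x))*exp(sin(2*x))/(8*((1 - cos(4*x))*exp(sin(2*x))/8 + 1))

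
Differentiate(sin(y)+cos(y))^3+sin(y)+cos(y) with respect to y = sqrt(2)*(3*sin(3*y + pi/4) + 5*cos(y + pi/4))/2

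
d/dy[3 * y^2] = 6*y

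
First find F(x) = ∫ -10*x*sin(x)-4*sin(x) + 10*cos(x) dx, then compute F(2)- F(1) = 24*cos(2) - 14*cos(1)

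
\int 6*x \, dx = 3*x^2 + C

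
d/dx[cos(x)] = -sin(x)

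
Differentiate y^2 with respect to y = 2*y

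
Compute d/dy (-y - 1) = -1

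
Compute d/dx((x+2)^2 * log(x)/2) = (2*x^2*log(x) + x^2 + 4*x*log(x) + 4*x + 4)/(2*x)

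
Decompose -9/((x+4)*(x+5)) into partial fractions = 9/(x + 5) - 9/(x + 4)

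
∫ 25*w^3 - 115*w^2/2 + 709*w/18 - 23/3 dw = 25*w^4/4 - 115*w^3/6 + 709*w^2/36 - 23*w/3 + C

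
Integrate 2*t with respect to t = t^2 + C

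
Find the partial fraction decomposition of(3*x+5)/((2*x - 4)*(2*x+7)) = 1/(2*(2*x + 7)) + 1/(2*(x - 2))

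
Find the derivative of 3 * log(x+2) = 3/(x + 2)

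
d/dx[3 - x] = -1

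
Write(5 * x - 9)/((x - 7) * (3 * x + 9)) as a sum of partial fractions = 4/(5*(x + 3)) + 13/(15*(x - 7))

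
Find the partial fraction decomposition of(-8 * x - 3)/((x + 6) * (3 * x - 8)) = -73/(26*(3*x - 8)) - 45/(26*(x + 6))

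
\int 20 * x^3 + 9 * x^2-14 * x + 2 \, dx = 5*x^4 + 3*x^3 - 7*x^2 + 2*x + C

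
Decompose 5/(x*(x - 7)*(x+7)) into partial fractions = 5/(98*(x + 7)) + 5/(98*(x - 7)) - 5/(49*x)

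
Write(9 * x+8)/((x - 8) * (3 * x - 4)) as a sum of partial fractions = -3/(3*x - 4) + 4/(x - 8)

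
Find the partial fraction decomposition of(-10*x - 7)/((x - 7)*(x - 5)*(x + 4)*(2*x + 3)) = 64/(1105*(2*x + 3)) - 1/(15*(x + 4)) + 19/(78*(x - 5)) - 7/(34*(x - 7))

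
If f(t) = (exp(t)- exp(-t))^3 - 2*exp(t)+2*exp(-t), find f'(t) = (3*exp(6*t) - 5*exp(4*t) - 5*exp(2*t) + 3)*exp(-3*t)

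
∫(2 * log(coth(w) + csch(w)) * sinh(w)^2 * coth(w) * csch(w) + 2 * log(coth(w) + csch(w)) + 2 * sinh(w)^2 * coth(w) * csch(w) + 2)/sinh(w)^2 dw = -2*(coth(w) + csch(w))*log(coth(w) + csch(w)) + C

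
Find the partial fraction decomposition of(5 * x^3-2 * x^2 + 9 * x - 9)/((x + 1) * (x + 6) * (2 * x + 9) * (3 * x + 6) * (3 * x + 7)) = -2819/(572*(3*x + 7)) + 194/(91*(2*x + 9)) - 27/(44*(x + 6)) + 5/(4*(x + 2)) - 5/(84*(x + 1))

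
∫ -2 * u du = -u^2 + C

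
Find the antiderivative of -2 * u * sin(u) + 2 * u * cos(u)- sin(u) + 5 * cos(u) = sqrt(2)*(2*u + 3)*sin(u + pi/4) + C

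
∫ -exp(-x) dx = exp(-x) + C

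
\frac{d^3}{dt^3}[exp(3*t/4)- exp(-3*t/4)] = (27*exp(3*t/2) + 27)*exp(-3*t/4)/64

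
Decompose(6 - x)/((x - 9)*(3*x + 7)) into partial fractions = -25/(34*(3*x + 7)) - 3/(34*(x - 9))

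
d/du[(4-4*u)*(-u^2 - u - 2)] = 12*u^2 + 4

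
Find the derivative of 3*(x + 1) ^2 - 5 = 6*x + 6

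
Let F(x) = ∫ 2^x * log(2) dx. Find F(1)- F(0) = 1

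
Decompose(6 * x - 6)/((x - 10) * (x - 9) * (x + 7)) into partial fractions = -3/(17*(x + 7)) - 3/(x - 9) + 54/(17*(x - 10))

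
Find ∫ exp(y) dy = exp(y) + C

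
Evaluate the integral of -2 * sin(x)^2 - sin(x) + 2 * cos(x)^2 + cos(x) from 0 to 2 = -1 + sin(4) + sqrt(2)*sin(pi/4 + 2)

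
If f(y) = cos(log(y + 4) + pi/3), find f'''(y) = (-sin(log(y + 4) + pi/3) + 3*cos(log(y + 4) + pi/3))/(y^3 + 12*y^2 + 48*y + 64)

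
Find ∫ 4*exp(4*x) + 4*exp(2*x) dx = (exp(2*x) + 1)^2 + C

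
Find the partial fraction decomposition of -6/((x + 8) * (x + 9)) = 6/(x + 9) - 6/(x + 8)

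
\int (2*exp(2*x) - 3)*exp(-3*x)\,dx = -2*exp(-x) + exp(-3*x) + C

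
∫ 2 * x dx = x^2 + C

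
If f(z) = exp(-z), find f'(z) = -exp(-z)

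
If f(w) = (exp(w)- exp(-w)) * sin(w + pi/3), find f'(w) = sqrt(2)*(exp(2*w)*cos(w + pi/12) + sin(w + pi/12))*exp(-w)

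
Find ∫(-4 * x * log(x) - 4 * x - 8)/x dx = -4*(x + 2)*log(x) + C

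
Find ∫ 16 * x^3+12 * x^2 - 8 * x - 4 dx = 4*x^4 + 4*x^3 - 4*x^2 - 4*x + C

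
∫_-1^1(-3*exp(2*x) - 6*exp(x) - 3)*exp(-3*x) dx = -(1 + E)^3 + (exp(-1) + 1)^3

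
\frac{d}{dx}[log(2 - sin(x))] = cos(x)/(sin(x) - 2)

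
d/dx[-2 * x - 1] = -2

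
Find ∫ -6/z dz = -6*log(z) + C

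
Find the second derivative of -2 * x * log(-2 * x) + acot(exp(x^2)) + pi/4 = (4*x^3*exp(3*x^2) - 4*x^3*exp(x^2) - 2*x*exp(3*x^2) - 2*x*exp(x^2) - 2*exp(4*x^2) - 4*exp(2*x^2) - 2)/(x*exp(4*x^2) + 2*x*exp(2*x^2) + x)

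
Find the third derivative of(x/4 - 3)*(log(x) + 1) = (-x - 24)/(4*x^3)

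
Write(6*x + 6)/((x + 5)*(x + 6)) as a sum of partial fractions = 30/(x + 6) - 24/(x + 5)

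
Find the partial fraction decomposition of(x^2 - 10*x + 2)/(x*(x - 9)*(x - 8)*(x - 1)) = -1/(8*(x - 1)) + 1/(4*(x - 8)) - 7/(72*(x - 9)) - 1/(36*x)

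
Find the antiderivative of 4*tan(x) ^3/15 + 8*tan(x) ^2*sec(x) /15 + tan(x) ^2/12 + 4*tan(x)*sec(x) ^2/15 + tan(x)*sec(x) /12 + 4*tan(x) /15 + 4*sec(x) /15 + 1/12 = 2*(tan(x) + sec(x))^2/15 + tan(x)/12 + sec(x)/12 + C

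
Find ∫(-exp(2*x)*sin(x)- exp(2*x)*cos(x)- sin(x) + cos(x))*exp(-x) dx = -2*sin(x)*sinh(x) + C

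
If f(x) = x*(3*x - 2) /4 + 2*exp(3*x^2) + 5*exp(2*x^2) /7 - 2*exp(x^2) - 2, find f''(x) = 72*x^2*exp(3*x^2) + 80*x^2*exp(2*x^2)/7 - 8*x^2*exp(x^2) + 12*exp(3*x^2) + 20*exp(2*x^2)/7 - 4*exp(x^2) + 3/2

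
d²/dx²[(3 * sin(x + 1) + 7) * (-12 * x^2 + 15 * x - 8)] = 36*x^2*sin(x + 1) - 45*x*sin(x + 1) - 144*x*cos(x + 1) - 48*sin(x + 1) + 90*cos(x + 1) - 168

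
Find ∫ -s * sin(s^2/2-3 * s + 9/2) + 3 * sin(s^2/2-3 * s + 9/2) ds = cos((s - 3)^2/2) + C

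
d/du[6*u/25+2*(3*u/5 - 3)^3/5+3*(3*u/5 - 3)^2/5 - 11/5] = 162*u^2/625 - 54*u/25 + 114/25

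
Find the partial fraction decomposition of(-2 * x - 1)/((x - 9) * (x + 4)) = -7/(13*(x + 4)) - 19/(13*(x - 9))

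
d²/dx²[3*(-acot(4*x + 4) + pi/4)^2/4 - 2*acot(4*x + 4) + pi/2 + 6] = (192*x*acot(4*x + 4) - 256*x - 48*pi*x + 192*acot(4*x + 4) - 232 - 48*pi)/(256*x^4 + 1024*x^3 + 1568*x^2 + 1088*x + 289)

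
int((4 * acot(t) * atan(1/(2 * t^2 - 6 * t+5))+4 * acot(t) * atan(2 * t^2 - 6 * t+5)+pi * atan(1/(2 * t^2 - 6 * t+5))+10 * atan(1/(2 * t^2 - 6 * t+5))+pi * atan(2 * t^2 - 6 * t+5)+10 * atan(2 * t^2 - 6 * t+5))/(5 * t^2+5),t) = -(atan(1/(2*t^2 - 6*t + 5)) + atan(2*t^2 - 6*t + 5))*((4*acot(t) + pi)^2 + 80*acot(t) + 20*pi + 240)/40 + C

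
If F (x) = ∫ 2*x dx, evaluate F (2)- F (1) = 3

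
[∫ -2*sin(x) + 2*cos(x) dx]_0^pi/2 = 0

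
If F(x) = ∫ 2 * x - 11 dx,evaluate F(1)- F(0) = -10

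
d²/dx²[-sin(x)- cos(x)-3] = sin(x) + cos(x)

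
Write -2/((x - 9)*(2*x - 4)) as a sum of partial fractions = 1/(7*(x - 2)) - 1/(7*(x - 9))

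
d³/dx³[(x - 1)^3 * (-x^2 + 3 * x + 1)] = -60*x^2 + 144*x - 66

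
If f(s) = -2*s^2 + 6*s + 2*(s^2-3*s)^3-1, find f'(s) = 12*s^5 - 90*s^4 + 216*s^3 - 162*s^2 - 4*s + 6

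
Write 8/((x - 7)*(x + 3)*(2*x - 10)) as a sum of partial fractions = 1/(20*(x + 3)) - 1/(4*(x - 5)) + 1/(5*(x - 7))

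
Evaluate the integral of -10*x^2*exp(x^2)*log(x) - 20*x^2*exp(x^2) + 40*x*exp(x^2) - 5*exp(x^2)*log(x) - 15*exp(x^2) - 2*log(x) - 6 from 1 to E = (-4 + 3*E)*(-5*exp(exp(2)) - 2) - 10*E - 4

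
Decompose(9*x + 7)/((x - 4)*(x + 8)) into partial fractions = 65/(12*(x + 8)) + 43/(12*(x - 4))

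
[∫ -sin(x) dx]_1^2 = -cos(1) + cos(2)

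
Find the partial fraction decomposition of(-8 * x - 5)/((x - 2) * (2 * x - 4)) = -4/(x - 2) - 21/(2*(x - 2)^2)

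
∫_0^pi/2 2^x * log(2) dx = -1 + 2^(pi/2)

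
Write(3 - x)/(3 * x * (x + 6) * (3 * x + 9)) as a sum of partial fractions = 1/(18*(x + 6)) - 2/(27*(x + 3)) + 1/(54*x)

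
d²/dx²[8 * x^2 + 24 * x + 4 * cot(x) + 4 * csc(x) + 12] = 16 - 4/sin(x) + 8*cos(x)/sin(x)^3 + 8/sin(x)^3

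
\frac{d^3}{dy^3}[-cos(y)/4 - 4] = -sin(y)/4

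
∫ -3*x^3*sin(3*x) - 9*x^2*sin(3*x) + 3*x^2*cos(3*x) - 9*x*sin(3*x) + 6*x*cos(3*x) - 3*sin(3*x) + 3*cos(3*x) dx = (x + 1)^3*cos(3*x) + C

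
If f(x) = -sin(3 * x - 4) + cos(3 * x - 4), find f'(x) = -3*sqrt(2)*cos(-3*x + pi/4 + 4)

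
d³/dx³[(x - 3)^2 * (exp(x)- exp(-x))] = (x^2*exp(2*x) + x^2 - 12*x - 3*exp(2*x) + 33)*exp(-x)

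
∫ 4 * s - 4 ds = 2*s^2 - 4*s + C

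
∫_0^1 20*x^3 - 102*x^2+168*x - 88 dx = -33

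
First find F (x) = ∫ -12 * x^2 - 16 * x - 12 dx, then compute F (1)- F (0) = -24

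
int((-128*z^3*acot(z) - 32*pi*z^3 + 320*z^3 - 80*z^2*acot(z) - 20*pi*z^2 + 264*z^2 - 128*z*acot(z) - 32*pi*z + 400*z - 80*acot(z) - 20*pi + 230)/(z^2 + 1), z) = -(8*z + 8*(2*z + 1)^2 + 7)*(4*acot(z) - 10 + pi)/2 + C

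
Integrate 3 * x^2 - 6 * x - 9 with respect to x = x^3 - 3*x^2 - 9*x + C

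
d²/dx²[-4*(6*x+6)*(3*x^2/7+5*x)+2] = -432*x/7 - 1824/7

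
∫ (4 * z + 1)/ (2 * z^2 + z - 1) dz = log(2*z^2 + z - 1) + C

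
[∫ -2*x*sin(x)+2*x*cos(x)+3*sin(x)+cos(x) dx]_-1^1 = -2*sin(1) + 4*cos(1)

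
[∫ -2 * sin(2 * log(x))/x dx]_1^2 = -1 + cos(2*log(2))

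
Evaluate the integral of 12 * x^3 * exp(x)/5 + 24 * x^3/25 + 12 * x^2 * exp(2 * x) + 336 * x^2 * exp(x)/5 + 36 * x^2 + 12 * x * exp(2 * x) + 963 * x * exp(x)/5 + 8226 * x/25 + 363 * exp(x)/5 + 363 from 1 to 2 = -6*(E + 56/5)^2 - 3*E/5 + 84/25 + 6*exp(2)/5 + 6*(2*exp(2) + 84/5)^2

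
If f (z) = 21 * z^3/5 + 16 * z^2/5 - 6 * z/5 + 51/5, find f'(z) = 63*z^2/5 + 32*z/5 - 6/5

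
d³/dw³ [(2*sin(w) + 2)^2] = -8*(4*sin(w) + 1)*cos(w)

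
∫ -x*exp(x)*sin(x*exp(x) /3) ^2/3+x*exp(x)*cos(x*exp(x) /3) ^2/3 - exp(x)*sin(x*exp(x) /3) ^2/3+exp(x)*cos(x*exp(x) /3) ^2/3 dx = sin(2*x*exp(x)/3)/2 + C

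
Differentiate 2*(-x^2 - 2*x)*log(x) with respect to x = -4*x*log(x) - 2*x - 4*log(x) - 4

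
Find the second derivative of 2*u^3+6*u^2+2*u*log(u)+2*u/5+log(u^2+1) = (12*u^6 + 12*u^5 + 26*u^4 + 22*u^3 + 16*u^2 + 14*u + 2)/(u^5 + 2*u^3 + u)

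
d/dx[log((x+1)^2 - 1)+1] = (2*x + 2)/(x^2 + 2*x)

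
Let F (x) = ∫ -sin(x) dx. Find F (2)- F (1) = -cos(1) + cos(2)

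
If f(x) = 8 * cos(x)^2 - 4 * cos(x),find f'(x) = 4*sin(x) - 8*sin(2*x)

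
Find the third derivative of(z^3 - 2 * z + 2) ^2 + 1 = 120*z^3 - 96*z + 24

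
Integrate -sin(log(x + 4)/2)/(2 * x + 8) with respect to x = cos(log(x + 4)/2) + C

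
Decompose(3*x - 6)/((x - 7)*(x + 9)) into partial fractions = 33/(16*(x + 9)) + 15/(16*(x - 7))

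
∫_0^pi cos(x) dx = 0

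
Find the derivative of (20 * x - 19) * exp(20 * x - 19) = 400*x*exp(20*x - 19) - 360*exp(20*x - 19)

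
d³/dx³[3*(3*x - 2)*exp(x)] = 9*x*exp(x) + 21*exp(x)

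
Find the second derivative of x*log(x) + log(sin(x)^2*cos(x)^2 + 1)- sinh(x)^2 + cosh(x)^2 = (-2*x*sin(x)^8 + 6*x*sin(x)^6 + 12*x*sin(x)^4 - 2*x*sin(x)^2*cos(x)^6 - 16*x*sin(x)^2 + 2*x + sin(x)^8 - 2*sin(x)^6 - sin(x)^4 + 2*sin(x)^2 + 1)/(x*(sin(x)^4 - sin(x)^2 - 1)^2)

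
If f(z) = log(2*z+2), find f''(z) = -1/(z^2 + 2*z + 1)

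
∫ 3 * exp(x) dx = 3*exp(x) + C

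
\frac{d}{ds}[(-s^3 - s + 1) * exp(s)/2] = -s^3*exp(s)/2 - 3*s^2*exp(s)/2 - s*exp(s)/2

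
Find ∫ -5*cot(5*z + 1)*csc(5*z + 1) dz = csc(5*z + 1) + C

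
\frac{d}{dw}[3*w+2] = 3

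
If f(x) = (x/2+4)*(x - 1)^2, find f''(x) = 3*x + 6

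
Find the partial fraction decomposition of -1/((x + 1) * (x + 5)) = 1/(4*(x + 5)) - 1/(4*(x + 1))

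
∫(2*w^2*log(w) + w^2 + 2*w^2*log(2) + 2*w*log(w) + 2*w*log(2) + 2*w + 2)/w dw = ((w + 1)^2 + 1)*log(2*w) + C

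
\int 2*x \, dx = x^2 + C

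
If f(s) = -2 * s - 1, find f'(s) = -2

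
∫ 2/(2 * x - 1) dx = log(2 - 4*x) + C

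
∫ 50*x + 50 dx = 25*x^2 + 50*x + C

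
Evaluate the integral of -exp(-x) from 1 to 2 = -exp(-1) + exp(-2)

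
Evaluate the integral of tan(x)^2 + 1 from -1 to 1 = 2*tan(1)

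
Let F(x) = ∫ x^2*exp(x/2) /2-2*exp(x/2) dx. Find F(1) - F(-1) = -9*exp(-1/2) + exp(1/2)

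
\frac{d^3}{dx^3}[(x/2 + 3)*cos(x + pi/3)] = x*sin(x + pi/3)/2 + 3*sin(x + pi/3) - 3*cos(x + pi/3)/2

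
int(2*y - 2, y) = y^2 - 2*y + C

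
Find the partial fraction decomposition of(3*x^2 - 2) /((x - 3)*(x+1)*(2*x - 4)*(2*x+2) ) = -65/(576*(x + 1)) + 1/(48*(x + 1)^2) - 5/(18*(x - 2)) + 25/(64*(x - 3))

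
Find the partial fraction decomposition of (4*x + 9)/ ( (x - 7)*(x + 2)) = -1/(9*(x + 2)) + 37/(9*(x - 7))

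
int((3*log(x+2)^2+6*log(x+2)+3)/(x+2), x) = (log(x + 2) + 1)^3 + C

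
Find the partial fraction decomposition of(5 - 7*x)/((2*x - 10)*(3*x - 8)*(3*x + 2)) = 29/(340*(3*x + 2)) + 41/(140*(3*x - 8)) - 15/(119*(x - 5))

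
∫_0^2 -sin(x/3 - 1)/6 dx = -cos(1)/2 + cos(1/3)/2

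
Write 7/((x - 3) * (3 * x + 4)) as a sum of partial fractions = -21/(13*(3*x + 4)) + 7/(13*(x - 3))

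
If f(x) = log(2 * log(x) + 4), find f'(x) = 1/(x*log(x) + 2*x)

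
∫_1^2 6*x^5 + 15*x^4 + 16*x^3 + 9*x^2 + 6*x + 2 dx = 248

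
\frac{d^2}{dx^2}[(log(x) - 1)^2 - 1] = (4 - 2*log(x))/x^2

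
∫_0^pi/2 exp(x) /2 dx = -1/2 + exp(pi/2)/2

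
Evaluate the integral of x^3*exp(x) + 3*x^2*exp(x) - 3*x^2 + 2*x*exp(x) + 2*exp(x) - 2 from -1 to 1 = -6 + 3*exp(-1) + 3*E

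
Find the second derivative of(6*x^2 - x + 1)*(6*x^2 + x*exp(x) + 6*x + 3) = 6*x^3*exp(x) + 35*x^2*exp(x) + 432*x^2 + 33*x*exp(x) + 180*x + 36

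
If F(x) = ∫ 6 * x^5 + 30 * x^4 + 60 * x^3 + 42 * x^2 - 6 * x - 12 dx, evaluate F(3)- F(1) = 3696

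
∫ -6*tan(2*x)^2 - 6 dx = -3*tan(2*x) + C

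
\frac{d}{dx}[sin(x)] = cos(x)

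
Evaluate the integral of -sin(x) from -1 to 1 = 0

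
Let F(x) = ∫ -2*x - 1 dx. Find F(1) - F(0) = -2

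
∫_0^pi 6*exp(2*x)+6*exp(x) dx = -9 + 3*(2 + exp(pi))*exp(pi)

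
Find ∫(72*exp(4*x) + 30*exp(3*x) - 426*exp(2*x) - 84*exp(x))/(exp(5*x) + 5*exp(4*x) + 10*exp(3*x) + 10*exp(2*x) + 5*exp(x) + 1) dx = 3*(-16*exp(4*x) - 88*exp(3*x) - 137*exp(2*x) - 44*exp(x) - 4)/(exp(4*x) + 4*exp(3*x) + 6*exp(2*x) + 4*exp(x) + 1) + C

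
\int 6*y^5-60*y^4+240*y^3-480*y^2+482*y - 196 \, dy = y^6 - 12*y^5 + 60*y^4 - 160*y^3 + 241*y^2 - 196*y + C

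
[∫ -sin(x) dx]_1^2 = -cos(1) + cos(2)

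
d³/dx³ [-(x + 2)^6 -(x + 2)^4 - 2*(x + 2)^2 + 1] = -120*x^3 - 720*x^2 - 1464*x - 1008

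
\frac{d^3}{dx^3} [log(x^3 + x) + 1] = (6*x^6 - 6*x^4 + 6*x^2 + 2)/(x^9 + 3*x^7 + 3*x^5 + x^3)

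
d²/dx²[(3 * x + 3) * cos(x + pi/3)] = -3*x*cos(x + pi/3) - 6*sin(x + pi/3) - 3*cos(x + pi/3)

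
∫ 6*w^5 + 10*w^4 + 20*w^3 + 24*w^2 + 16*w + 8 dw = w^6 + 2*w^5 + 5*w^4 + 8*w^3 + 8*w^2 + 8*w + C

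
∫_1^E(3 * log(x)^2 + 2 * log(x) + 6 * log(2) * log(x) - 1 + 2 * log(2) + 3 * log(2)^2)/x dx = -1 - log(2)^2 - log(2)^3 + (log(2) + 1)^2 + (log(2) + 1)^3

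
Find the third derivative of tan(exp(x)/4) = (3*(-1 + cos(exp(x)/4)^(-2))^2*exp(2*x) - 3*exp(2*x) + 4*exp(2*x)/cos(exp(x)/4)^2 + 12*exp(x)*sin(exp(x)/4)/cos(exp(x)/4)^3 + 8/cos(exp(x)/4)^2)*exp(x)/32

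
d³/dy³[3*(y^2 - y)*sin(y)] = -3*y^2*cos(y) - 18*y*sin(y) + 3*y*cos(y) + 9*sin(y) + 18*cos(y)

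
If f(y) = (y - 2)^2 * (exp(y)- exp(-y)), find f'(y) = (y^2*exp(2*y) + y^2 - 2*y*exp(2*y) - 6*y + 8)*exp(-y)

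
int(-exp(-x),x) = exp(-x) + C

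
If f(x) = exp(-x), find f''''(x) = exp(-x)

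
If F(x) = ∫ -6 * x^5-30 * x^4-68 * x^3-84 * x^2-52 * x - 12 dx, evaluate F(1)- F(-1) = -92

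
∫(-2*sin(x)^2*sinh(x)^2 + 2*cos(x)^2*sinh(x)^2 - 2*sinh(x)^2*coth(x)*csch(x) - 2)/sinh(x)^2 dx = sin(2*x) + 2*coth(x) + 2*csch(x) + C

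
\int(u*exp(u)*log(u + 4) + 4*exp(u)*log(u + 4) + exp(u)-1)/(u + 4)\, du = (exp(u) - 1)*log(u + 4) + C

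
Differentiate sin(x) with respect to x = cos(x)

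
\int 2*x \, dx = x^2 + C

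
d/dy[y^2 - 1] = 2*y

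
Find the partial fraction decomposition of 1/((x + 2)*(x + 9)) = -1/(7*(x + 9)) + 1/(7*(x + 2))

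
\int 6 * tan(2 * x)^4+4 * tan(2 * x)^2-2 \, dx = tan(2*x)^3 - tan(2*x) + C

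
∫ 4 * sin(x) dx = -4*cos(x) + C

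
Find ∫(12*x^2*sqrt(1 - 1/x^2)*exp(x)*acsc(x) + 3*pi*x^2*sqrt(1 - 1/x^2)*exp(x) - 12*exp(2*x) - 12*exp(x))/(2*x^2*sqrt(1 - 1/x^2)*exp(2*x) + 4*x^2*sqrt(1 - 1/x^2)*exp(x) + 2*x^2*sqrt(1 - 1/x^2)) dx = 3*(4*acsc(x) + pi)*exp(x)/(2*(exp(x) + 1)) + C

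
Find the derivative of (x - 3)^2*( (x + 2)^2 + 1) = 4*x^3 - 6*x^2 - 20*x + 6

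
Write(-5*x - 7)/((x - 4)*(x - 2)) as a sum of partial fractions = 17/(2*(x - 2)) - 27/(2*(x - 4))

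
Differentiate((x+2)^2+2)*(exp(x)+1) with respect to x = x^2*exp(x) + 6*x*exp(x) + 2*x + 10*exp(x) + 4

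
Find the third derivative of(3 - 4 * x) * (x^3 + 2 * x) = 18 - 96*x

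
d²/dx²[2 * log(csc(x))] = 2/sin(x)^2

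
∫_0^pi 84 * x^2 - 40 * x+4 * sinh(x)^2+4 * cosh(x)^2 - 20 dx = -20*pi^2 - 20*pi + 2*sinh(2*pi) + 28*pi^3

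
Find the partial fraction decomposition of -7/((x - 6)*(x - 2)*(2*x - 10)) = -7/(24*(x - 2)) + 7/(6*(x - 5)) - 7/(8*(x - 6))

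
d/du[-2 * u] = -2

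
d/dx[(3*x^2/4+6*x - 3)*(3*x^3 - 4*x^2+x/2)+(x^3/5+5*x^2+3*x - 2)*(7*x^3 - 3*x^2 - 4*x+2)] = 42*x^5/5 + 733*x^4/4 + 404*x^3/5 - 9027*x^2/40 + 38*x + 25/2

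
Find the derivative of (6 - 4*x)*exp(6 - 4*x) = (16*x - 28)*exp(6 - 4*x)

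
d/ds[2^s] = 2^s*log(2)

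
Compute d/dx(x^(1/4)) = 1/(4*x^(3/4))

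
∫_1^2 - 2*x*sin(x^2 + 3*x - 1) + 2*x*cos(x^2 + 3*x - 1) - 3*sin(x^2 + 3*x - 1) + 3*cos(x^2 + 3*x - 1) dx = cos(9) - sin(3) + sin(9) - cos(3)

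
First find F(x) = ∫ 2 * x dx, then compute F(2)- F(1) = 3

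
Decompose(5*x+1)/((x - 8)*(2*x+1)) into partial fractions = 3/(17*(2*x + 1)) + 41/(17*(x - 8))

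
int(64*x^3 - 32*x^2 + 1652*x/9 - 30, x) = 16*x^4 - 32*x^3/3 + 826*x^2/9 - 30*x + C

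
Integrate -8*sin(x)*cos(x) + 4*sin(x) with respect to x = (2*cos(x) - 1)^2 + C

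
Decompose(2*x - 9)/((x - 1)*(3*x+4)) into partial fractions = 5/(3*x + 4) - 1/(x - 1)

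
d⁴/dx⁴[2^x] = 2^x*log(2)^4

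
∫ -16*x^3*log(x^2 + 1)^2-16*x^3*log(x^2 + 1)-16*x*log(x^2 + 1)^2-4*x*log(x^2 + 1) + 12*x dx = 2*(x^2 + 1)*(-2*(x^2 + 1)*log(x^2 + 1) + 3)*log(x^2 + 1) + C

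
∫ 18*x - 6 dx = 9*x^2 - 6*x + C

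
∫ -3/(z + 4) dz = -3*log(z + 4) + C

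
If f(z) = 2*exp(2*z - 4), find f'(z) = 4*exp(2*z - 4)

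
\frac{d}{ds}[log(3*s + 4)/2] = 3/(6*s + 8)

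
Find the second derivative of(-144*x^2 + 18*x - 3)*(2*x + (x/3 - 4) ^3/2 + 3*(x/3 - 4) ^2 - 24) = -160*x^3/3 + 580*x^2 - 5293*x/3 + 2378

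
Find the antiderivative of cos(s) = sin(s) + C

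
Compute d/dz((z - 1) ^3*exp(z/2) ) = z^3*exp(z/2)/2 + 3*z^2*exp(z/2)/2 - 9*z*exp(z/2)/2 + 5*exp(z/2)/2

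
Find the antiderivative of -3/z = -3*log(3*z) + C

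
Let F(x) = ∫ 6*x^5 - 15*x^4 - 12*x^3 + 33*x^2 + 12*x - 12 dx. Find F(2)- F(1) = 8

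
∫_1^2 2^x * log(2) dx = 2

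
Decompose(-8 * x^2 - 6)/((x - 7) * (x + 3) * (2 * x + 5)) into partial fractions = 224/(19*(2*x + 5)) - 39/(5*(x + 3)) - 199/(95*(x - 7))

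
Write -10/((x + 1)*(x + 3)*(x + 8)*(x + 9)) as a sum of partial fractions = 5/(24*(x + 9)) - 2/(7*(x + 8)) + 1/(6*(x + 3)) - 5/(56*(x + 1))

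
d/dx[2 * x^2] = 4*x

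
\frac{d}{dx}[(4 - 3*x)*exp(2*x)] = -6*x*exp(2*x) + 5*exp(2*x)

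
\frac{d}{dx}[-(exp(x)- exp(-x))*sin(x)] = sqrt(2)*(-exp(2*x)*sin(x + pi/4) + cos(x + pi/4))*exp(-x)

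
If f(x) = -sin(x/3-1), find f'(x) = -cos(x/3 - 1)/3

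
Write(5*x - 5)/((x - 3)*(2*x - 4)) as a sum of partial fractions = -5/(2*(x - 2)) + 5/(x - 3)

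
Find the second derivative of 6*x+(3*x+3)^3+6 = 162*x + 162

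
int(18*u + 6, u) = 9*u^2 + 6*u + C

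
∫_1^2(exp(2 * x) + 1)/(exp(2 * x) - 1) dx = -log(-3*exp(-1) + 3*E) + log(-3*exp(-2) + 3*exp(2))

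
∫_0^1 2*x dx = 1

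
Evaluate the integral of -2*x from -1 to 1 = 0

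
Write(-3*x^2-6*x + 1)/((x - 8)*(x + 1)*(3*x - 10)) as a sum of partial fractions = 471/(182*(3*x - 10)) + 4/(117*(x + 1)) - 239/(126*(x - 8))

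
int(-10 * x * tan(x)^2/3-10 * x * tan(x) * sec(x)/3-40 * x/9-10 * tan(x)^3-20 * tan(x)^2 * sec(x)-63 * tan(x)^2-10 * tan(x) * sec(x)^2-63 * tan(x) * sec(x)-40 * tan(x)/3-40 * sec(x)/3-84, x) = 7*x/3 - 5*(x + 3*tan(x) + 3*sec(x) + 21)^2/9 + 7*tan(x) + 7*sec(x) + C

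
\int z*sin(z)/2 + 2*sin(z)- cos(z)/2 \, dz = (-z/2 - 2)*cos(z) + C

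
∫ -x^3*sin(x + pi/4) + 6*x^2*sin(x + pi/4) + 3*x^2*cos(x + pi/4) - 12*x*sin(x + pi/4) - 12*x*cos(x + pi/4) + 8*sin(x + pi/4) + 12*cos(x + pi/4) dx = (x - 2)^3*cos(x + pi/4) + C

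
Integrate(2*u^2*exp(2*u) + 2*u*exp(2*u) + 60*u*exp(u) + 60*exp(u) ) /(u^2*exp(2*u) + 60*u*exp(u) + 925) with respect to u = log((u*exp(u) + 30)^2/25 + 1) + C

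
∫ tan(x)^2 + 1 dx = tan(x) + C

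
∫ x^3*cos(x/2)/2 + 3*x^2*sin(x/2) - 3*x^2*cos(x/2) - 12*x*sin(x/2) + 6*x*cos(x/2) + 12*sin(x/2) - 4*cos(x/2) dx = (x - 2)^3*sin(x/2) + C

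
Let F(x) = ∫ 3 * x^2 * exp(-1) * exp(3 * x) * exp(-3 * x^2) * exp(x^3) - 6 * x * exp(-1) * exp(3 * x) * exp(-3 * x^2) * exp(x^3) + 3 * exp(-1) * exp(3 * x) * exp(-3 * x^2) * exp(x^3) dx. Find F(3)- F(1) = -1 + exp(8)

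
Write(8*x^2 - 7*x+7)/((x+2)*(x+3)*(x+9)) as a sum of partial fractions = 359/(21*(x + 9)) - 50/(3*(x + 3)) + 53/(7*(x + 2))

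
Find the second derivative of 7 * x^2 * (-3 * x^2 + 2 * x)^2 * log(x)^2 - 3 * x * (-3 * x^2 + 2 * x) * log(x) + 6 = 1890*x^4*log(x)^2 + 1386*x^4*log(x) + 126*x^4 - 1680*x^3*log(x)^2 - 1512*x^3*log(x) - 168*x^3 + 336*x^2*log(x)^2 + 392*x^2*log(x) + 56*x^2 + 54*x*log(x) + 45*x - 12*log(x) - 18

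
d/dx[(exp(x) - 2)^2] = 2*exp(2*x) - 4*exp(x)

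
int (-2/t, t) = -2*log(3*t) + C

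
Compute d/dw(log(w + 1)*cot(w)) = (-w*log(w + 1)/sin(w)^2 - log(w + 1)/sin(w)^2 + 1/tan(w))/(w + 1)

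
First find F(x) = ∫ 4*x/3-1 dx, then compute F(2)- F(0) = 2/3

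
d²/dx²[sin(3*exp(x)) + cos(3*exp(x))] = 3*sqrt(2)*(-3*exp(x)*sin(3*exp(x) + pi/4) + cos(3*exp(x) + pi/4))*exp(x)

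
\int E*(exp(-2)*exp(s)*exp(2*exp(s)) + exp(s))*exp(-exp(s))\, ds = 2*sinh(exp(s) - 1) + C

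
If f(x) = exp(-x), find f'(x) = -exp(-x)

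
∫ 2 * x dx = x^2 + C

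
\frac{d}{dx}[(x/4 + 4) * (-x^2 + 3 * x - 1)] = -3*x^2/4 - 13*x/2 + 47/4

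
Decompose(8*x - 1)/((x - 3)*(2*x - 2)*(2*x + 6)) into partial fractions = -25/(96*(x + 3)) - 7/(32*(x - 1)) + 23/(48*(x - 3))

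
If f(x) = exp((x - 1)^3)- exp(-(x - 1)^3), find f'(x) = (3*x^2*exp(2*x^3 - 6*x^2 + 6*x - 2) + 3*x^2 - 6*x*exp(2*x^3 - 6*x^2 + 6*x - 2) - 6*x + 3*exp(2*x^3 - 6*x^2 + 6*x - 2) + 3)*exp(-x^3 + 3*x^2 - 3*x + 1)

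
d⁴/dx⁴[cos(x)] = cos(x)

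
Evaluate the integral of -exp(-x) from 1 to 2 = -exp(-1) + exp(-2)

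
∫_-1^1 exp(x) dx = E - exp(-1)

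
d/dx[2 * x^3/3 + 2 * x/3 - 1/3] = 2*x^2 + 2/3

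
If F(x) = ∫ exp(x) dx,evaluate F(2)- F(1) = -E + exp(2)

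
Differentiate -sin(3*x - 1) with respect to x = -3*cos(3*x - 1)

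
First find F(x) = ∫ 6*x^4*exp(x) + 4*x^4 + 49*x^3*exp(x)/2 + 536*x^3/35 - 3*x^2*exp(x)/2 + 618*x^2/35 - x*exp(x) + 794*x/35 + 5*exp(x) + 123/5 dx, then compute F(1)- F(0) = 17*E/2 + 1626/35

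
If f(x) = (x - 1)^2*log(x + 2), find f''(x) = (2*x^2*log(x + 2) + 3*x^2 + 8*x*log(x + 2) + 6*x + 8*log(x + 2) - 9)/(x^2 + 4*x + 4)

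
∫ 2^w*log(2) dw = 2^w + C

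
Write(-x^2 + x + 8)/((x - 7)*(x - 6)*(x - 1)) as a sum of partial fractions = 4/(15*(x - 1)) + 22/(5*(x - 6)) - 17/(3*(x - 7))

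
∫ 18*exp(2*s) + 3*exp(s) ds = (9*exp(s) + 3)*exp(s) + C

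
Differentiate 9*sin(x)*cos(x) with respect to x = 9*cos(2*x)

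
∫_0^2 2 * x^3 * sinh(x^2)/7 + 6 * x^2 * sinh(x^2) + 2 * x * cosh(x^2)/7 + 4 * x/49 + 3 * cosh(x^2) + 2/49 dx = 12/49 + 46*cosh(4)/7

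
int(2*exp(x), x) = 2*exp(x) + C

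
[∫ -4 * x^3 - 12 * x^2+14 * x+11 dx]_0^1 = 13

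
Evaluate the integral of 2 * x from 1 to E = -1 + exp(2)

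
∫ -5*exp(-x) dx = 5*exp(-x) + C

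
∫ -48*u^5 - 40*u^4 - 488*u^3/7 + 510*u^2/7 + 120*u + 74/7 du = -8*u^6 - 8*u^5 - 122*u^4/7 + 170*u^3/7 + 60*u^2 + 74*u/7 + C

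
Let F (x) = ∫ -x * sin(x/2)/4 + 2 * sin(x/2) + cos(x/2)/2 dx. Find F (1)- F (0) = 4 - 7*cos(1/2)/2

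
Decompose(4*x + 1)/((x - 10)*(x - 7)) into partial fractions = -29/(3*(x - 7)) + 41/(3*(x - 10))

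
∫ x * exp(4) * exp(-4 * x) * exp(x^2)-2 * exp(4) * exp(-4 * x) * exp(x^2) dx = exp((x - 2)^2)/2 + C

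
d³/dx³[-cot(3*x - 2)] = 162*cot(3*x - 2)^4 + 216*cot(3*x - 2)^2 + 54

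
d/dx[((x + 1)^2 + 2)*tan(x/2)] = x^2/(2*cos(x/2)^2) + 2*x*tan(x/2) + x/cos(x/2)^2 + 2*tan(x/2) + 3/(2*cos(x/2)^2)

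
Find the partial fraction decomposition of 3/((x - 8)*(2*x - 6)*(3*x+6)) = 1/(100*(x + 2)) - 1/(50*(x - 3)) + 1/(100*(x - 8))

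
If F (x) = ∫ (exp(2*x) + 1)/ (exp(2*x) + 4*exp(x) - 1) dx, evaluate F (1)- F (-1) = -log(-E + exp(-1) + 4) + log(-exp(-1) + E + 4)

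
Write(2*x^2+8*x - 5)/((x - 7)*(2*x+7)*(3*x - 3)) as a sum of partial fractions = -34/(567*(2*x + 7)) - 5/(162*(x - 1)) + 149/(378*(x - 7))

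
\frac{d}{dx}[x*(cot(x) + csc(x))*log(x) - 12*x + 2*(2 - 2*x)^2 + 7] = -x*log(x)*cot(x)^2 - x*log(x)*cot(x)*csc(x) - x*log(x) + 16*x + log(x)*cot(x) + log(x)*csc(x) + cot(x) + csc(x) - 28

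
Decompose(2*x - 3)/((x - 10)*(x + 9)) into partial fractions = 21/(19*(x + 9)) + 17/(19*(x - 10))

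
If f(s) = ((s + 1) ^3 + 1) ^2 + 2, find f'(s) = 6*s^5 + 30*s^4 + 60*s^3 + 66*s^2 + 42*s + 12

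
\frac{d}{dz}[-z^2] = -2*z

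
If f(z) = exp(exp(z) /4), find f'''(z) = exp(z + exp(z)/4)/4 + 3*exp(2*z + exp(z)/4)/16 + exp(3*z + exp(z)/4)/64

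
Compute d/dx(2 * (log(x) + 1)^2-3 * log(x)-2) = (4*log(x) + 1)/x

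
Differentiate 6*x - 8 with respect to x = 6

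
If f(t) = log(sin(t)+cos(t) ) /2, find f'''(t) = cos(t + pi/4)/sin(t + pi/4)^3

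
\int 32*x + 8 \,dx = 16*x^2 + 8*x + C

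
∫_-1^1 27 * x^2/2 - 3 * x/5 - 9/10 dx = 36/5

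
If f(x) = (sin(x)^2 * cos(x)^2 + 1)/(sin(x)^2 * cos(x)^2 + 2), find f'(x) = sin(4*x)/(2*(sin(x)^2 - 2)^2*(sin(x)^2 + 1)^2)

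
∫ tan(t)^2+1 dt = tan(t) + C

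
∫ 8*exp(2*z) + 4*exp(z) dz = (2*exp(z) + 1)^2 + C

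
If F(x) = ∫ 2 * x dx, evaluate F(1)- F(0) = 1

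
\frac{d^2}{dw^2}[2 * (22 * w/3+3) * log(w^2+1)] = (88*w^3 - 36*w^2 + 264*w + 36)/(3*w^4 + 6*w^2 + 3)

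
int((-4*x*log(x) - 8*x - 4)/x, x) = -4*(x + 1)*(log(x) + 1) + C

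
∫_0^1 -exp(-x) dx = -1 + exp(-1)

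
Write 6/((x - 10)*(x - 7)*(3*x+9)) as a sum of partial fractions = 1/(65*(x + 3)) - 1/(15*(x - 7)) + 2/(39*(x - 10))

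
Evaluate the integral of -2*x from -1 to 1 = 0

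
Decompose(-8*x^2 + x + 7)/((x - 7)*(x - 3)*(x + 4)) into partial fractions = -125/(77*(x + 4)) + 31/(14*(x - 3)) - 189/(22*(x - 7))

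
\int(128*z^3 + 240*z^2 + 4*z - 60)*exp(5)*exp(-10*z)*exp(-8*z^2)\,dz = (-8*z^2 - 10*z + 5)*exp(-8*z^2 - 10*z + 5) + C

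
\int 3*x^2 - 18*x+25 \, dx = x^3 - 9*x^2 + 25*x + C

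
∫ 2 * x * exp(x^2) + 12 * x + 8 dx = 6*x^2 + 8*x + exp(x^2) + C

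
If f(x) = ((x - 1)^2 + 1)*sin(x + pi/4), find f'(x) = x^2*cos(x + pi/4) + 2*sqrt(2)*x*sin(x) - 2*sqrt(2)*sin(x)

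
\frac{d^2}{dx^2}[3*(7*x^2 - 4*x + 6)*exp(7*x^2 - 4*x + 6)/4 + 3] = 1029*x^4*exp(7*x^2 - 4*x + 6) - 1176*x^3*exp(7*x^2 - 4*x + 6) + 3339*x^2*exp(7*x^2 - 4*x + 6)/2 - 762*x*exp(7*x^2 - 4*x + 6) + 339*exp(7*x^2 - 4*x + 6)/2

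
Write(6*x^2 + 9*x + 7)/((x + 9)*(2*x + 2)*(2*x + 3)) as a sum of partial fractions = -14/(15*(2*x + 3)) + 103/(60*(x + 9)) + 1/(4*(x + 1))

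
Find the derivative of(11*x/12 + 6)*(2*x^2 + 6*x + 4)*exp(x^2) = 11*x^4*exp(x^2)/3 + 35*x^3*exp(x^2) + 509*x^2*exp(x^2)/6 + 83*x*exp(x^2) + 119*exp(x^2)/3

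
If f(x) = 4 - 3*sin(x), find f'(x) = -3*cos(x)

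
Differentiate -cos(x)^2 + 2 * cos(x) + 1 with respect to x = 2*(cos(x) - 1)*sin(x)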